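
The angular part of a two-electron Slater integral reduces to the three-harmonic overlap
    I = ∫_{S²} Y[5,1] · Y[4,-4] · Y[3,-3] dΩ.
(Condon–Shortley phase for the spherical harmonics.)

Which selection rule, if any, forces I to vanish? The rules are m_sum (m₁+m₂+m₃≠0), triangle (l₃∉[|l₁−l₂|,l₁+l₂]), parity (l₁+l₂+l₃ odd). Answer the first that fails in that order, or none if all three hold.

azimuthal sum: 1 − 4 − 3 = -6  ✗
1 ≤ 3 ≤ 9 (triangle on l)
L = 5 + 4 + 3 = 12 (even)

m_sum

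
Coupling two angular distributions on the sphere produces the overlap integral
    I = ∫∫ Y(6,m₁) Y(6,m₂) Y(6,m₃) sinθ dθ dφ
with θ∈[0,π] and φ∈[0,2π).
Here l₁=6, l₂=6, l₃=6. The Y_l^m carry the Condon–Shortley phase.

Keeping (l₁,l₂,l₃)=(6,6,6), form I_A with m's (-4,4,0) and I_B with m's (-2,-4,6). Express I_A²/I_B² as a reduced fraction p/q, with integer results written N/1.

8/385

Shared (l₁,l₂,l₃)=(6,6,6): N and (l;000)² cancel in I_A²/I_B².
A: Δ = 6!·6!·6!/19! = 1/325909584; Racah Σ t=4..6: t=4:+1/24883200 t=5:−1/1728000 t=6:+1/1658880 = 1/15552000; ⇒ 3j(6 6 6; -4 4 0)² = 16/46189, sgn +1
B: Δ = 6!·6!·6!/19! = 1/325909584; Racah Σ t=2..2: t=2:+1/24883200 = 1/24883200; ⇒ 3j(6 6 6; -2 -4 6)² = 70/4199, sgn +1
I_A²/I_B² = (16/46189)/(70/4199) = 8/385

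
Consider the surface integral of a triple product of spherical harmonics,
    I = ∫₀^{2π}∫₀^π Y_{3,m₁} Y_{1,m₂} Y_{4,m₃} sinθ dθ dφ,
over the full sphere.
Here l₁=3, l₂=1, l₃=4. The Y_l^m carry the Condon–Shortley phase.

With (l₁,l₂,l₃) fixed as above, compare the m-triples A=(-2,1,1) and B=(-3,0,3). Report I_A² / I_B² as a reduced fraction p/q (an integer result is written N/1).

Shared (l₁,l₂,l₃)=(3,1,4): N and (l;000)² cancel in I_A²/I_B².
A: Δ = 0!·6!·2!/9! = 1/252; Racah Σ t=0..0: t=0:+1/240 = 1/240; ⇒ 3j(3 1 4; -2 1 1)² = 1/84, sgn -1
B: Δ = 0!·6!·2!/9! = 1/252; Racah Σ t=0..0: t=0:+1/720 = 1/720; ⇒ 3j(3 1 4; -3 0 3)² = 1/36, sgn -1
I_A²/I_B² = (1/84)/(1/36) = 3/7

3/7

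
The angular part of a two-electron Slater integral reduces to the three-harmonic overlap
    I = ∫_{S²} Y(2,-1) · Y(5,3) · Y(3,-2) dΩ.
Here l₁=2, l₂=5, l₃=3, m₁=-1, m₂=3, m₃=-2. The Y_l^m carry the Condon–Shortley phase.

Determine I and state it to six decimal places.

m-sum 0 ✓  L=10 even ✓  3≤3≤7 ✓
Π(2lᵢ+1) = 5×11×7 = 385
triangle coeff Δ(2,5,3) = 1/2310
Σ_t [2,2]: t=2:+1/144 = 1/144
(3j)²=10/231 [(2 5 3; 0 0 0)], sign=-1
Σ_t [3,3]: t=3:−1/720 = -1/720
(3j)²=8/165 [(2 5 3; -1 3 -2)], sign=+1
⇒ 4πI² = 80/99
I = (-1)√(80/99/(4π)) = -0.25358436

-0.253584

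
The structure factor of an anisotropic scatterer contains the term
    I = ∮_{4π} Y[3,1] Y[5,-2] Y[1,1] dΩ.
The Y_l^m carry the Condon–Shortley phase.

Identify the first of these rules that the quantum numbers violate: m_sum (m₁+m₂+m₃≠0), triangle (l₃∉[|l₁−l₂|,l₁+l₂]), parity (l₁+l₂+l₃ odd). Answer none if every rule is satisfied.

Σmᵢ = 0  ✓
l₃∈[|l₁−l₂|,l₁+l₂]=[2,8], have l₃=1  ✗
Σlᵢ = 9 ⇒ odd

triangle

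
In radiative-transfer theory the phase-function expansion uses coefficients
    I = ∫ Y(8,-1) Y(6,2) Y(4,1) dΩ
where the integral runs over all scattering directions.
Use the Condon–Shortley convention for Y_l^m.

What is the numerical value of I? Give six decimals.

0.000000

-1 + 2 + 1 = 2 ≠ 0: azimuthal integral kills it; I = 0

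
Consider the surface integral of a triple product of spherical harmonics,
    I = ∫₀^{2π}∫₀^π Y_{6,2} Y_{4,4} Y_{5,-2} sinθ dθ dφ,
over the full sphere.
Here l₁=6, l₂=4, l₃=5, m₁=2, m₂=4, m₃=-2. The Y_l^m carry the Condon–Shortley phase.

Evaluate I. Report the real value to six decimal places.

m-sum = 2 + 4 − 2 = 4 ≠ 0 ⇒ I = 0

0.000000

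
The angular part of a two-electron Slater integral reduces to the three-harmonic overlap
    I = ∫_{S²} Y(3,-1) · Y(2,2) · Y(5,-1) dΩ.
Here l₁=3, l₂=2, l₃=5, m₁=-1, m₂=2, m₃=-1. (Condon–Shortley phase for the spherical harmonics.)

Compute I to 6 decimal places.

-0.092802

Checks pass: Σm=0; 10 even; l₃=5∈[1,5].
(2·3+1)(2·2+1)(2·5+1) = 385
Δ: 0! 6! 4! / 11! → 1/2310
sum: t=0:+1/144 = 1/144
3j²(3 2 5; 0 0 0) = Δ·Π!·Σ² = 10/231  (sign -1)
sum: t=0:+1/1152 = 1/1152
3j²(3 2 5; -1 2 -1) = Δ·Π!·Σ² = 1/154  (sign +1)
combine: 4πI² = 385·10/231·1/154 = 25/231
take √, sign -1: I = -0.09280237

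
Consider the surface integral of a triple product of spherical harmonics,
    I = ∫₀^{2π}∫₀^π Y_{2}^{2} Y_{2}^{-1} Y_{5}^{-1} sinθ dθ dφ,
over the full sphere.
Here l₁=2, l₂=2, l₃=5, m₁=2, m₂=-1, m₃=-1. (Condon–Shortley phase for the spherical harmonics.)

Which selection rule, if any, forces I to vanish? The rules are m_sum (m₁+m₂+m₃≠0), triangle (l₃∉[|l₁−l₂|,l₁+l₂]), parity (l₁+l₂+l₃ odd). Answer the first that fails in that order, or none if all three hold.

triangle

m₁+m₂+m₃ = 2 − 1 − 1 = 0  ✓
triangle: |2−2|=0 ≤ l₃=5 ≤ 2+2=4  ✗
parity: l₁+l₂+l₃ = 9 is odd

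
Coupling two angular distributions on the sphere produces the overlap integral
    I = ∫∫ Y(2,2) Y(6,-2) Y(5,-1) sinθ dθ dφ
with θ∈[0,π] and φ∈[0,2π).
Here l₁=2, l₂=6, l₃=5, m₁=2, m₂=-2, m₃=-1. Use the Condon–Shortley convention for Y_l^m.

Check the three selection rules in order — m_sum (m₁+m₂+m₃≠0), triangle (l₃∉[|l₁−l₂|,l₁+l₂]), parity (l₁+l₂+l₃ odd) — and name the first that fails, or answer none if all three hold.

m₁+m₂+m₃ = 2 − 2 − 1 = -1  ✗
triangle: |2−6|=4 ≤ l₃=5 ≤ 2+6=8
parity: l₁+l₂+l₃ = 13 is odd

m_sum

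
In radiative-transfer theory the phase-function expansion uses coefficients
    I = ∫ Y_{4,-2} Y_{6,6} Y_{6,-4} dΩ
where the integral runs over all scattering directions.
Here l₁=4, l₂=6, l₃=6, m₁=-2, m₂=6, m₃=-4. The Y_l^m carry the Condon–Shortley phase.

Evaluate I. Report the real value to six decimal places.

0.174397

Checks pass: Σm=0; 16 even; l₃=6∈[2,10].
(2·4+1)(2·6+1)(2·6+1) = 1521
Δ: 4! 4! 8! / 17! → 1/15315300
sum: t=0:+1/829440 t=1:−1/25920 t=2:+1/9216 t=3:−1/25920 t=4:+1/829440 = 7/207360
3j²(4 6 6; 0 0 0) = Δ·Π!·Σ² = 28/2431  (sign +1)
sum: t=4:+1/3870720 = 1/3870720
3j²(4 6 6; -2 6 -4) = Δ·Π!·Σ² = 135/6188  (sign +1)
combine: 4πI² = 1521·28/2431·135/6188 = 1215/3179
take √, sign +1: I = 0.17439657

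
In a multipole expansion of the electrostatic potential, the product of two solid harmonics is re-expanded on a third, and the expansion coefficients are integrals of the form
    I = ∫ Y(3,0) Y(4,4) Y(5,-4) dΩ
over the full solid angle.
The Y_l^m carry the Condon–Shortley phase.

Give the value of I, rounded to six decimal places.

-0.207724

Rules hold: Σm=0, L=12 even, 1≤5≤7.
N = 7·9·11 = 693
Δ = 2!·4!·6!/13! = 1/180180
Racah Σ t=0..2: t=0:+1/576 t=1:−1/144 t=2:+1/576 = -1/288
⇒ 3j(3 4 5; 0 0 0)² = 20/1001, sgn +1
Racah Σ t=2..2: t=2:+1/8640 = 1/8640
⇒ 3j(3 4 5; 0 4 -4)² = 28/715, sgn -1
4πI² = N·(3j₀)²·(3jₘ)² = 1008/1859
I = -1·√(0.542227/4π) = -0.20772350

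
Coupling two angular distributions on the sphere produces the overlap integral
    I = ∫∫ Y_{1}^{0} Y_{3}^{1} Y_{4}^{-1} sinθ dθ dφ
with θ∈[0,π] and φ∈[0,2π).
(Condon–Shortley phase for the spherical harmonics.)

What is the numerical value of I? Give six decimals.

Checks pass: Σm=0; 8 even; l₃=4∈[2,4].
(2·1+1)(2·3+1)(2·4+1) = 189
Δ: 0! 2! 6! / 9! → 1/252
sum: t=0:+1/36 = 1/36
3j²(1 3 4; 0 0 0) = Δ·Π!·Σ² = 4/63  (sign +1)
sum: t=0:+1/48 = 1/48
3j²(1 3 4; 0 1 -1) = Δ·Π!·Σ² = 5/84  (sign -1)
combine: 4πI² = 189·4/63·5/84 = 5/7
take √, sign -1: I = -0.23841361

-0.238414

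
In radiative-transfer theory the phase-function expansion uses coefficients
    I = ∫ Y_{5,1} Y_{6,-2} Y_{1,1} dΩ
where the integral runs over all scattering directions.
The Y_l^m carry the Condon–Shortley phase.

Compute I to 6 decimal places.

0.216205

Rules hold: Σm=0, L=12 even, 1≤1≤11.
N = 11·13·3 = 429
Δ = 10!·0!·2!/13! = 1/858
Racah Σ t=5..5: t=5:−1/14400 = -1/14400
⇒ 3j(5 6 1; 0 0 0)² = 6/143, sgn +1
Racah Σ t=4..4: t=4:+1/34560 = 1/34560
⇒ 3j(5 6 1; 1 -2 1)² = 14/429, sgn +1
4πI² = N·(3j₀)²·(3jₘ)² = 84/143
I = +1·√(0.587413/4π) = 0.21620548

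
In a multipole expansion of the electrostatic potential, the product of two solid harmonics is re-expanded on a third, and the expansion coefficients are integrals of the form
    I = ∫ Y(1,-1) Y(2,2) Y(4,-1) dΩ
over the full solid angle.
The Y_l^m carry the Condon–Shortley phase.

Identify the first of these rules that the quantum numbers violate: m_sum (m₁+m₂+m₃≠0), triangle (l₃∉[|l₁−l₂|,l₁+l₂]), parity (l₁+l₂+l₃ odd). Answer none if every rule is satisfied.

azimuthal sum: -1 + 2 − 1 = 0  ✓
1 ≤ 4 ≤ 3 (triangle on l)  ✗
L = 1 + 2 + 4 = 7 (odd)

triangle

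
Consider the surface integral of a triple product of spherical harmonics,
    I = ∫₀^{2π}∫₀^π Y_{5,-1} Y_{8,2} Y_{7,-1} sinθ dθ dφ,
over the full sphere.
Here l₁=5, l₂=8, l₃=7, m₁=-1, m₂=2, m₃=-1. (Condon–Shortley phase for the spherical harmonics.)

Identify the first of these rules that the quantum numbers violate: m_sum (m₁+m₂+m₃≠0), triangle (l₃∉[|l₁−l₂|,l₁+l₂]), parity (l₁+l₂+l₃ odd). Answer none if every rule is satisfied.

m₁+m₂+m₃ = -1 + 2 − 1 = 0  ✓
triangle: |5−8|=3 ≤ l₃=7 ≤ 5+8=13  ✓
parity: l₁+l₂+l₃ = 20 is even  ✓

none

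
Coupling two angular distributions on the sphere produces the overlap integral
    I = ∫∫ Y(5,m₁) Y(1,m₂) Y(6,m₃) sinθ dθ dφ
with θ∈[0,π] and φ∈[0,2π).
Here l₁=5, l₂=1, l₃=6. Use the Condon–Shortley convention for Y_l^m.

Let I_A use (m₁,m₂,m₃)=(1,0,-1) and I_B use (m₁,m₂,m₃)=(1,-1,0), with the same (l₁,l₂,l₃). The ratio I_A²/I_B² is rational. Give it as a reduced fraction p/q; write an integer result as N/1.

l's match ⇒ only the (l;m) 3-j factors differ between A and B.
A: triangle coeff Δ(5,1,6) = 1/858; Σ_t [0,0]: t=0:+1/17280 = 1/17280; (3j)²=35/858 [(5 1 6; 1 0 -1)], sign=-1
B: triangle coeff Δ(5,1,6) = 1/858; Σ_t [0,0]: t=0:+1/34560 = 1/34560; (3j)²=5/286 [(5 1 6; 1 -1 0)], sign=+1
I_A²/I_B² = (35/858)/(5/286) = 7/3

7/3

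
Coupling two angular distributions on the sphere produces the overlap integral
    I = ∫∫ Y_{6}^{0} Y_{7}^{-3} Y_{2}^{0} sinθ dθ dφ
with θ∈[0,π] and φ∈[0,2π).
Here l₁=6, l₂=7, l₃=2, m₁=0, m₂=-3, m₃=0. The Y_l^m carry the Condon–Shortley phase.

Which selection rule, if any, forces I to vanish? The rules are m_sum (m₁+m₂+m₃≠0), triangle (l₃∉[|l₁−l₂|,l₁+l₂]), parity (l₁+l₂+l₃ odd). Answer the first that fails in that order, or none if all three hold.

azimuthal sum: 0 − 3 + 0 = -3  ✗
1 ≤ 2 ≤ 13 (triangle on l)
L = 6 + 7 + 2 = 15 (odd)

m_sum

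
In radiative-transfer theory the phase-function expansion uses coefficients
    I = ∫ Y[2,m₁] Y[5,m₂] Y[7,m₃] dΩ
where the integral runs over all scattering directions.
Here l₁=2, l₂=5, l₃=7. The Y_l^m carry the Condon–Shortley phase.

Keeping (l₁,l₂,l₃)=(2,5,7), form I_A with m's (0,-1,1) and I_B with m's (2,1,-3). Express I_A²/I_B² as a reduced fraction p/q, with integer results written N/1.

2/1

Shared (l₁,l₂,l₃)=(2,5,7): N and (l;000)² cancel in I_A²/I_B².
A: Δ = 0!·4!·10!/15! = 1/15015; Racah Σ t=0..0: t=0:+1/69120 = 1/69120; ⇒ 3j(2 5 7; 0 -1 1)² = 4/143, sgn +1
B: Δ = 0!·4!·10!/15! = 1/15015; Racah Σ t=0..0: t=0:+1/414720 = 1/414720; ⇒ 3j(2 5 7; 2 1 -3)² = 2/143, sgn +1
I_A²/I_B² = (4/143)/(2/143) = 2/1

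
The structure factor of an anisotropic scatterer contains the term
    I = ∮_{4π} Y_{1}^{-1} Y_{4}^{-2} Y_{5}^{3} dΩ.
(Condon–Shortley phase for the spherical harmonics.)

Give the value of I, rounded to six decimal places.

-0.259847

Checks pass: Σm=0; 10 even; l₃=5∈[3,5].
(2·1+1)(2·4+1)(2·5+1) = 297
Δ: 0! 2! 8! / 11! → 1/495
sum: t=0:+1/576 = 1/576
3j²(1 4 5; 0 0 0) = Δ·Π!·Σ² = 5/99  (sign -1)
sum: t=0:+1/2880 = 1/2880
3j²(1 4 5; -1 -2 3) = Δ·Π!·Σ² = 28/495  (sign +1)
combine: 4πI² = 297·5/99·28/495 = 28/33
take √, sign -1: I = -0.25984664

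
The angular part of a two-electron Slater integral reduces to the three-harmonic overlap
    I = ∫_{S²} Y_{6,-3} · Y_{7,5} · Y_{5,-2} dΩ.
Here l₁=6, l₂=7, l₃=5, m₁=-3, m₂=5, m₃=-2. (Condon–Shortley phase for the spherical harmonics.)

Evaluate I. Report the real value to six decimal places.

-0.124673

m-sum 0 ✓  L=18 even ✓  1≤5≤13 ✓
Π(2lᵢ+1) = 13×15×11 = 2145
triangle coeff Δ(6,7,5) = 1/174594420
Σ_t [2,6]: t=2:+1/4147200 t=3:−1/207360 t=4:+1/82944 t=5:−1/207360 t=6:+1/4147200 = 1/345600
(3j)²=420/46189 [(6 7 5; 0 0 0)], sign=-1
Σ_t [6,8]: t=6:+1/6220800 t=7:−1/2419200 t=8:+1/11612160 = -29/174182400
(3j)²=841/83980 [(6 7 5; -3 5 -2)], sign=+1
⇒ 4πI² = 264915/1356277
I = (-1)√(264915/1356277/(4π)) = -0.12467350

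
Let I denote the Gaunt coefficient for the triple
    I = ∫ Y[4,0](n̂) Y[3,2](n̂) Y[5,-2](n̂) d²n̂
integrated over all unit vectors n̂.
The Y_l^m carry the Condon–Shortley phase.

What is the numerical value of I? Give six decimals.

m-sum 0 ✓  L=12 even ✓  1≤5≤7 ✓
Π(2lᵢ+1) = 9×7×11 = 693
triangle coeff Δ(4,3,5) = 1/180180
Σ_t [0,2]: t=0:+1/576 t=1:−1/144 t=2:+1/576 = -1/288
(3j)²=20/1001 [(4 3 5; 0 0 0)], sign=+1
Σ_t [1,2]: t=1:−1/864 t=2:+1/576 = 1/1728
(3j)²=5/1287 [(4 3 5; 0 2 -2)], sign=-1
⇒ 4πI² = 100/1859
I = (-1)√(100/1859/(4π)) = -0.06542675

-0.065427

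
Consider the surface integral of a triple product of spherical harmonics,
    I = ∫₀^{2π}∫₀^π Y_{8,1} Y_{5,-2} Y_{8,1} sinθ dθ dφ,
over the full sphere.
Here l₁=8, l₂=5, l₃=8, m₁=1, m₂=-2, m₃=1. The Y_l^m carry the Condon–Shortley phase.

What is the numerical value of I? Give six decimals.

Σlᵢ=21 odd — θ-integrand is odd under cosθ→−cosθ; I=0

0.000000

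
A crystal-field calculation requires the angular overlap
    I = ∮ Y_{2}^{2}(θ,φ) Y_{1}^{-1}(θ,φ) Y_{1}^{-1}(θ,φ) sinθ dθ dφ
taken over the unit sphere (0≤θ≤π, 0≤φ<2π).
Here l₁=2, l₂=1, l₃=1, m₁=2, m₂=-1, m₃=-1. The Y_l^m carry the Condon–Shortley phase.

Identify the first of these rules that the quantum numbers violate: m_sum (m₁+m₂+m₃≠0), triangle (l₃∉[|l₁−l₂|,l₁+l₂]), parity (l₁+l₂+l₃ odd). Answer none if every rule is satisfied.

azimuthal sum: 2 − 1 − 1 = 0  ✓
1 ≤ 1 ≤ 3 (triangle on l)  ✓
L = 2 + 1 + 1 = 4 (even)  ✓

none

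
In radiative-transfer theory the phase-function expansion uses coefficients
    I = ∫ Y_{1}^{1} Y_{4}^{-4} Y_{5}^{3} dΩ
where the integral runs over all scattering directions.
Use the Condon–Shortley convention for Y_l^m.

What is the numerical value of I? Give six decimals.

Rules hold: Σm=0, L=10 even, 3≤5≤5.
N = 3·9·11 = 297
Δ = 0!·2!·8!/11! = 1/495
Racah Σ t=0..0: t=0:+1/576 = 1/576
⇒ 3j(1 4 5; 0 0 0)² = 5/99, sgn -1
Racah Σ t=0..0: t=0:+1/80640 = 1/80640
⇒ 3j(1 4 5; 1 -4 3)² = 1/495, sgn +1
4πI² = N·(3j₀)²·(3jₘ)² = 1/33
I = -1·√(0.030303/4π) = -0.04910640

-0.049106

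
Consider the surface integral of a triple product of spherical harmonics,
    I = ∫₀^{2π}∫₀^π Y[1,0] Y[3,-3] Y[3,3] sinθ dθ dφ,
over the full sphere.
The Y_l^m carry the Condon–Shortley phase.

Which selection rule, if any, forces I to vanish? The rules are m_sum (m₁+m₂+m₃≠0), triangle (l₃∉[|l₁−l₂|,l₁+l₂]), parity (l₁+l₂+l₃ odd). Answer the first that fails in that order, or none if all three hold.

parity

azimuthal sum: 0 − 3 + 3 = 0  ✓
2 ≤ 3 ≤ 4 (triangle on l)  ✓
L = 1 + 3 + 3 = 7 (odd)  ✗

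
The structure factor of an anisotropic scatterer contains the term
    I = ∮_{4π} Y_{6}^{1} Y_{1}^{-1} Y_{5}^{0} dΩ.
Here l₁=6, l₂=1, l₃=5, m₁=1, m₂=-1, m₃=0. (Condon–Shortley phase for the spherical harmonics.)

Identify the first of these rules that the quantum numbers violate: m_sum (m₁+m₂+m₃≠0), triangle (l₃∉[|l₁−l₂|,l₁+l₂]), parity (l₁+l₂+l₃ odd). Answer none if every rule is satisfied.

none

m₁+m₂+m₃ = 1 − 1 + 0 = 0  ✓
triangle: |6−1|=5 ≤ l₃=5 ≤ 6+1=7  ✓
parity: l₁+l₂+l₃ = 12 is even  ✓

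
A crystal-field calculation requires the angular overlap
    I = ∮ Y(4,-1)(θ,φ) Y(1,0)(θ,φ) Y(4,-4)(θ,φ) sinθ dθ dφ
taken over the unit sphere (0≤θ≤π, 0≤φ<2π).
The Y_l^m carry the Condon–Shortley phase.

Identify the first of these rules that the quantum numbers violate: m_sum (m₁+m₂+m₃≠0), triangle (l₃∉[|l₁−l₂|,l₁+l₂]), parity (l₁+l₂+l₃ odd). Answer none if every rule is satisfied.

m_sum

m₁+m₂+m₃ = -1 + 0 − 4 = -5  ✗
triangle: |4−1|=3 ≤ l₃=4 ≤ 4+1=5
parity: l₁+l₂+l₃ = 9 is odd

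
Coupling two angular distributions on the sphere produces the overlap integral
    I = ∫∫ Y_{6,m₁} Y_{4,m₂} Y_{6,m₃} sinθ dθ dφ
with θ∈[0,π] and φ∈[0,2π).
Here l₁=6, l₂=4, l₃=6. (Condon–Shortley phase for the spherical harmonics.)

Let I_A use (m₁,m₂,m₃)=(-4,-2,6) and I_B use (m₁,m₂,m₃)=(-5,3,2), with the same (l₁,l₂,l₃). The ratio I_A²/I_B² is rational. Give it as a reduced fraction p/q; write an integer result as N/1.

Same 6,4,6: normalisation and zero-m 3j drop out of the ratio.
A: Δ: 4! 8! 4! / 17! → 1/15315300; sum: t=2:+1/3870720 = 1/3870720; 3j²(6 4 6; -4 -2 6) = Δ·Π!·Σ² = 135/6188  (sign +1)
B: Δ: 4! 8! 4! / 17! → 1/15315300; sum: t=3:−1/5806080 t=4:+1/725760 = 1/829440; 3j²(6 4 6; -5 3 2) = Δ·Π!·Σ² = 49/2652  (sign +1)
I_A²/I_B² = (135/6188)/(49/2652) = 405/343

405/343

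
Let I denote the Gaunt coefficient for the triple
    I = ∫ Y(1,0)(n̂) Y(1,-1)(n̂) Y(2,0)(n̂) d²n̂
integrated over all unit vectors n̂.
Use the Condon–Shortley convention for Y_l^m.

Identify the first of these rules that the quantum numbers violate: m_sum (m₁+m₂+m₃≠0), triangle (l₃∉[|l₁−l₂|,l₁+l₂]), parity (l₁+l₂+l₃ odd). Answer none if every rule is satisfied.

m_sum

Σmᵢ = -1  ✗
l₃∈[|l₁−l₂|,l₁+l₂]=[0,2], have l₃=2
Σlᵢ = 4 ⇒ even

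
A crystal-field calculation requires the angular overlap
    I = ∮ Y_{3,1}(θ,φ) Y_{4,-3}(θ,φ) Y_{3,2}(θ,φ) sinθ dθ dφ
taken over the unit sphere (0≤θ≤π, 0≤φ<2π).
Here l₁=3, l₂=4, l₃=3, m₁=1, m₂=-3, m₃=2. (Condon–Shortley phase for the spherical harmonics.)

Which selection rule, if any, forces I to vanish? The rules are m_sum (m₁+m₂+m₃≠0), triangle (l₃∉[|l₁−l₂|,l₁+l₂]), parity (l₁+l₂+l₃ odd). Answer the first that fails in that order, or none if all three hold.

none

m₁+m₂+m₃ = 1 − 3 + 2 = 0  ✓
triangle: |3−4|=1 ≤ l₃=3 ≤ 3+4=7  ✓
parity: l₁+l₂+l₃ = 10 is even  ✓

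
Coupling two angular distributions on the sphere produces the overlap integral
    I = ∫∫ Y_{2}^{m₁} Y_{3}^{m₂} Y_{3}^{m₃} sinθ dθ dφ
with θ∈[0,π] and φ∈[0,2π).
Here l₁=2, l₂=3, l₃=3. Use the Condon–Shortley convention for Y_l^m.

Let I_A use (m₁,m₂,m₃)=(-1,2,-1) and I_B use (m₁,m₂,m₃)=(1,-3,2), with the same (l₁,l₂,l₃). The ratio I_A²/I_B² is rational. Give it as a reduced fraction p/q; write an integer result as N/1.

3/5

l's match ⇒ only the (l;m) 3-j factors differ between A and B.
A: triangle coeff Δ(2,3,3) = 1/3780; Σ_t [1,2]: t=1:−1/48 t=2:+1/12 = 1/16; (3j)²=1/28 [(2 3 3; -1 2 -1)], sign=+1
B: triangle coeff Δ(2,3,3) = 1/3780; Σ_t [0,0]: t=0:+1/48 = 1/48; (3j)²=5/84 [(2 3 3; 1 -3 2)], sign=-1
I_A²/I_B² = (1/28)/(5/84) = 3/5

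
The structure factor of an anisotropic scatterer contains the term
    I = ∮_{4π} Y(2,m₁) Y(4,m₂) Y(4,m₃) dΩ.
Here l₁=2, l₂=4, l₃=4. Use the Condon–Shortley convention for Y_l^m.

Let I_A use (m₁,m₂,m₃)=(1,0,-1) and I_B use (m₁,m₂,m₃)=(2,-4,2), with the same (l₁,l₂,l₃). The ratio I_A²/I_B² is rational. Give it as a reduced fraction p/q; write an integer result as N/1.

Shared (l₁,l₂,l₃)=(2,4,4): N and (l;000)² cancel in I_A²/I_B².
A: Δ = 2!·2!·6!/11! = 1/13860; Racah Σ t=0..1: t=0:+1/96 t=1:−1/72 = -1/288; ⇒ 3j(2 4 4; 1 0 -1)² = 1/462, sgn +1
B: Δ = 2!·2!·6!/11! = 1/13860; Racah Σ t=0..0: t=0:+1/2880 = 1/2880; ⇒ 3j(2 4 4; 2 -4 2)² = 2/165, sgn +1
I_A²/I_B² = (1/462)/(2/165) = 5/28

5/28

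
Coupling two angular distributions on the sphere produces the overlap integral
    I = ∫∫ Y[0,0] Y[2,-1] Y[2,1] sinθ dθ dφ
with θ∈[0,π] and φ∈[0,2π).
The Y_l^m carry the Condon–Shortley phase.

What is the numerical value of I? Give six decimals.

Rules hold: Σm=0, L=4 even, 2≤2≤2.
N = 1·5·5 = 25
Δ = 0!·0!·4!/5! = 1/5
Racah Σ t=0..0: t=0:+1/4 = 1/4
⇒ 3j(0 2 2; 0 0 0)² = 1/5, sgn +1
Racah Σ t=0..0: t=0:+1/6 = 1/6
⇒ 3j(0 2 2; 0 -1 1)² = 1/5, sgn -1
4πI² = N·(3j₀)²·(3jₘ)² = 1/1
I = -1·√(1/4π) = -0.28209479

-0.282095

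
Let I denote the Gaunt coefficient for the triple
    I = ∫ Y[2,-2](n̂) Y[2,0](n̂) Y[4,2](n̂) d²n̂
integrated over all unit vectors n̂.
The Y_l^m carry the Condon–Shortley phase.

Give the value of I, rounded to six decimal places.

Checks pass: Σm=0; 8 even; l₃=4∈[0,4].
(2·2+1)(2·2+1)(2·4+1) = 225
Δ: 0! 4! 4! / 9! → 1/630
sum: t=0:+1/16 = 1/16
3j²(2 2 4; 0 0 0) = Δ·Π!·Σ² = 2/35  (sign +1)
sum: t=0:+1/96 = 1/96
3j²(2 2 4; -2 0 2) = Δ·Π!·Σ² = 1/42  (sign +1)
combine: 4πI² = 225·2/35·1/42 = 15/49
take √, sign +1: I = 0.15607835

0.156078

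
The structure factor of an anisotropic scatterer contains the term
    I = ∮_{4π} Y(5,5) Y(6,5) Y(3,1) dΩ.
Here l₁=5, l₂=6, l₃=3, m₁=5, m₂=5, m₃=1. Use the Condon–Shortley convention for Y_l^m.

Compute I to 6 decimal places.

0.000000

Σmᵢ = 11 ≠ 0, so the φ-integral vanishes; I = 0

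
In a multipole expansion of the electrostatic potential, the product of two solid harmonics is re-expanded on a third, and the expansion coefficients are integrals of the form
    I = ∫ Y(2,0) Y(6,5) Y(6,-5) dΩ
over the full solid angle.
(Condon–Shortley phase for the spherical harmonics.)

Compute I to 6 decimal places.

Rules hold: Σm=0, L=14 even, 4≤6≤8.
N = 5·13·13 = 845
Δ = 2!·2!·10!/15! = 1/90090
Racah Σ t=0..2: t=0:+1/69120 t=1:−1/14400 t=2:+1/69120 = -7/172800
⇒ 3j(2 6 6; 0 0 0)² = 14/715, sgn -1
Racah Σ t=1..2: t=1:−1/3628800 t=2:+1/1451520 = 1/2419200
⇒ 3j(2 6 6; 0 5 -5)² = 11/910, sgn -1
4πI² = N·(3j₀)²·(3jₘ)² = 1/5
I = +1·√(0.2/4π) = 0.12615663

0.126157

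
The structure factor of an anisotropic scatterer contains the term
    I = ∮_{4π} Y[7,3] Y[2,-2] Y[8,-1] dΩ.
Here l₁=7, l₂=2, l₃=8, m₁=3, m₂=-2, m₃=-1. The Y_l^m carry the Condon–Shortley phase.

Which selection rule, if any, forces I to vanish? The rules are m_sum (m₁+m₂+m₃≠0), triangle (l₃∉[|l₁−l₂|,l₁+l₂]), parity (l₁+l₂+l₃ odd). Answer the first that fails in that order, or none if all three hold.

azimuthal sum: 3 − 2 − 1 = 0  ✓
5 ≤ 8 ≤ 9 (triangle on l)  ✓
L = 7 + 2 + 8 = 17 (odd)  ✗

parity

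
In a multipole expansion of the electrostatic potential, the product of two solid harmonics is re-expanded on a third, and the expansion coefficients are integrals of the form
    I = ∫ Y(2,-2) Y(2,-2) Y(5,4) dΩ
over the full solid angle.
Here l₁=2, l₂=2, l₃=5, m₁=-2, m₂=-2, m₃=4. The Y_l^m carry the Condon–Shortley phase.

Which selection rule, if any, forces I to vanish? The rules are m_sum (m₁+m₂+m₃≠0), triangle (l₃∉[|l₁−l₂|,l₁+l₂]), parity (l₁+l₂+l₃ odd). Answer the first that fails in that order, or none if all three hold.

Σmᵢ = 0  ✓
l₃∈[|l₁−l₂|,l₁+l₂]=[0,4], have l₃=5  ✗
Σlᵢ = 9 ⇒ odd

triangle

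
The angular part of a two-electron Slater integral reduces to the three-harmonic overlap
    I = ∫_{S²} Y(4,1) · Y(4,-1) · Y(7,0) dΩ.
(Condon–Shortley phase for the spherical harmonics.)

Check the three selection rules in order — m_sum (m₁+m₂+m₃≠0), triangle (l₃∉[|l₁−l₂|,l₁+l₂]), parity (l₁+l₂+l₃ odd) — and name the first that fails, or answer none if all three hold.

azimuthal sum: 1 − 1 + 0 = 0  ✓
0 ≤ 7 ≤ 8 (triangle on l)  ✓
L = 4 + 4 + 7 = 15 (odd)  ✗

parity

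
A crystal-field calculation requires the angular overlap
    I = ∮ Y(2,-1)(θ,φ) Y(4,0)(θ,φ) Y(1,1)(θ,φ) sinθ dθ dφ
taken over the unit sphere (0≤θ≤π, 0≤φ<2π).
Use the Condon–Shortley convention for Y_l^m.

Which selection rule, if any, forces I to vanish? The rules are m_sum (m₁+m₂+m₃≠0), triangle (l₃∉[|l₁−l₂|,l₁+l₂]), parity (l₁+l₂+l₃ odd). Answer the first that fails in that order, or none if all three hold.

azimuthal sum: -1 + 0 + 1 = 0  ✓
2 ≤ 1 ≤ 6 (triangle on l)  ✗
L = 2 + 4 + 1 = 7 (odd)

triangle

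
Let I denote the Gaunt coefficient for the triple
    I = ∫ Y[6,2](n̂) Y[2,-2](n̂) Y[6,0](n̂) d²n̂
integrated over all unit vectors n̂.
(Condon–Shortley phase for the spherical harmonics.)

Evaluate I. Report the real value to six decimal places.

-0.191909

Rules hold: Σm=0, L=14 even, 4≤6≤8.
N = 13·5·13 = 845
Δ = 2!·10!·2!/15! = 1/90090
Racah Σ t=0..2: t=0:+1/69120 t=1:−1/14400 t=2:+1/69120 = -7/172800
⇒ 3j(6 2 6; 0 0 0)² = 14/715, sgn -1
Racah Σ t=0..0: t=0:+1/69120 = 1/69120
⇒ 3j(6 2 6; 2 -2 0)² = 4/143, sgn +1
4πI² = N·(3j₀)²·(3jₘ)² = 56/121
I = -1·√(0.46281/4π) = -0.19190947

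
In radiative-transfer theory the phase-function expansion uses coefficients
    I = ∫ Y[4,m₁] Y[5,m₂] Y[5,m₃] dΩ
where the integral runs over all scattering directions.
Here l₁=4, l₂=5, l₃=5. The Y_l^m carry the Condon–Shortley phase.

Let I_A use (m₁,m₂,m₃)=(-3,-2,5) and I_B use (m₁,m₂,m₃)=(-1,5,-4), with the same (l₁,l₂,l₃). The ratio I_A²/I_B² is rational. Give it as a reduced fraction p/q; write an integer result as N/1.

Same 4,5,5: normalisation and zero-m 3j drop out of the ratio.
A: Δ: 4! 4! 6! / 15! → 1/3153150; sum: t=3:−1/103680 = -1/103680; 3j²(4 5 5; -3 -2 5) = Δ·Π!·Σ² = 7/429  (sign -1)
B: Δ: 4! 4! 6! / 15! → 1/3153150; sum: t=4:+1/103680 = 1/103680; 3j²(4 5 5; -1 5 -4) = Δ·Π!·Σ² = 4/143  (sign -1)
I_A²/I_B² = (7/429)/(4/143) = 7/12

7/12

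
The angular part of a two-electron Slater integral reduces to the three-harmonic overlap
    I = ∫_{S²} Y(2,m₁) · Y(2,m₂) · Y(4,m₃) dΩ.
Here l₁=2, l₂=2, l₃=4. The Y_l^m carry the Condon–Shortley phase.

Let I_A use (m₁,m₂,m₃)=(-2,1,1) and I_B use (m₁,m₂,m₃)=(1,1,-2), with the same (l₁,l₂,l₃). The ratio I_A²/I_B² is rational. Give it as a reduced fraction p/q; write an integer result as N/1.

1/8

l's match ⇒ only the (l;m) 3-j factors differ between A and B.
A: triangle coeff Δ(2,2,4) = 1/630; Σ_t [0,0]: t=0:+1/144 = 1/144; (3j)²=1/126 [(2 2 4; -2 1 1)], sign=-1
B: triangle coeff Δ(2,2,4) = 1/630; Σ_t [0,0]: t=0:+1/36 = 1/36; (3j)²=4/63 [(2 2 4; 1 1 -2)], sign=+1
I_A²/I_B² = (1/126)/(4/63) = 1/8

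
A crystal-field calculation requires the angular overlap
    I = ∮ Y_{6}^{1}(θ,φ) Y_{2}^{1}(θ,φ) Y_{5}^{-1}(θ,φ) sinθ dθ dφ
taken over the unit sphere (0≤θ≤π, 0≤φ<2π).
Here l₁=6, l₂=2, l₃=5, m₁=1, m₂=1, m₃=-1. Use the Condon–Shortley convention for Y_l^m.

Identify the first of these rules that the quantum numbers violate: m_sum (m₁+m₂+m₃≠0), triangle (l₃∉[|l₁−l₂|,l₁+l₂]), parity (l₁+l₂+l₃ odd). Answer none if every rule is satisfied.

m_sum

m₁+m₂+m₃ = 1 + 1 − 1 = 1  ✗
triangle: |6−2|=4 ≤ l₃=5 ≤ 6+2=8
parity: l₁+l₂+l₃ = 13 is odd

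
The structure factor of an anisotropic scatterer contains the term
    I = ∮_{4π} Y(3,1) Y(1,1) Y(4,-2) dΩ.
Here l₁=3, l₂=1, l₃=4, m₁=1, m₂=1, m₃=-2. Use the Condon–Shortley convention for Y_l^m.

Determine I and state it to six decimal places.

0.238414

m-sum 0 ✓  L=8 even ✓  2≤4≤4 ✓
Π(2lᵢ+1) = 7×3×9 = 189
triangle coeff Δ(3,1,4) = 1/252
Σ_t [0,0]: t=0:+1/36 = 1/36
(3j)²=4/63 [(3 1 4; 0 0 0)], sign=+1
Σ_t [0,0]: t=0:+1/96 = 1/96
(3j)²=5/84 [(3 1 4; 1 1 -2)], sign=+1
⇒ 4πI² = 5/7
I = (+1)√(5/7/(4π)) = 0.23841361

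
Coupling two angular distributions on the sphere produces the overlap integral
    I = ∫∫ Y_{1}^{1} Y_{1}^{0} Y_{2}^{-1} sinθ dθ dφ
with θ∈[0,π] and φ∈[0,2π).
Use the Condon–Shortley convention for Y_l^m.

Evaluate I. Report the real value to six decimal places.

-0.218510

m-sum 0 ✓  L=4 even ✓  0≤2≤2 ✓
Π(2lᵢ+1) = 3×3×5 = 45
triangle coeff Δ(1,1,2) = 1/30
Σ_t [0,0]: t=0:+1/1 = 1/1
(3j)²=2/15 [(1 1 2; 0 0 0)], sign=+1
Σ_t [0,0]: t=0:+1/2 = 1/2
(3j)²=1/10 [(1 1 2; 1 0 -1)], sign=-1
⇒ 4πI² = 3/5
I = (-1)√(3/5/(4π)) = -0.21850969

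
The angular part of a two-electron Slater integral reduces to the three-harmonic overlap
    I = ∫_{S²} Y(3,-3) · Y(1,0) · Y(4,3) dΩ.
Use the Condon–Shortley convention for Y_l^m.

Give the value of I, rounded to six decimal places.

-0.162868

Checks pass: Σm=0; 8 even; l₃=4∈[2,4].
(2·3+1)(2·1+1)(2·4+1) = 189
Δ: 0! 6! 2! / 9! → 1/252
sum: t=0:+1/36 = 1/36
3j²(3 1 4; 0 0 0) = Δ·Π!·Σ² = 4/63  (sign +1)
sum: t=0:+1/720 = 1/720
3j²(3 1 4; -3 0 3) = Δ·Π!·Σ² = 1/36  (sign -1)
combine: 4πI² = 189·4/63·1/36 = 1/3
take √, sign -1: I = -0.16286750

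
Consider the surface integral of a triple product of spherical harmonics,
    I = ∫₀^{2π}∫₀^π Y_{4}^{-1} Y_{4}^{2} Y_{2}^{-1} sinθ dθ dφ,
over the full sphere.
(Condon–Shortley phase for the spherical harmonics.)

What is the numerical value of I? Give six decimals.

0.127700

Rules hold: Σm=0, L=10 even, 0≤2≤8.
N = 9·9·5 = 405
Δ = 6!·2!·2!/11! = 1/13860
Racah Σ t=2..4: t=2:+1/192 t=3:−1/36 t=4:+1/192 = -5/288
⇒ 3j(4 4 2; 0 0 0)² = 20/693, sgn -1
Racah Σ t=4..5: t=4:+1/96 t=5:−1/240 = 1/160
⇒ 3j(4 4 2; -1 2 -1)² = 27/1540, sgn -1
4πI² = N·(3j₀)²·(3jₘ)² = 1215/5929
I = +1·√(0.204925/4π) = 0.12770047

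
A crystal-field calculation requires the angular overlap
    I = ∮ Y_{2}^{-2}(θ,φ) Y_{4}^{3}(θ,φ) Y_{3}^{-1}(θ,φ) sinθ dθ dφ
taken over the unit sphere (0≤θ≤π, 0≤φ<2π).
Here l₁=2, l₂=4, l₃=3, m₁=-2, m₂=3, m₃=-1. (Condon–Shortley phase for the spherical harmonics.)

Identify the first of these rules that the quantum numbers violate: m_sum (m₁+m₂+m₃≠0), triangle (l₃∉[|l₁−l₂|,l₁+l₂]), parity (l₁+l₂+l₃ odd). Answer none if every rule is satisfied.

parity

Σmᵢ = 0  ✓
l₃∈[|l₁−l₂|,l₁+l₂]=[2,6], have l₃=3  ✓
Σlᵢ = 9 ⇒ odd  ✗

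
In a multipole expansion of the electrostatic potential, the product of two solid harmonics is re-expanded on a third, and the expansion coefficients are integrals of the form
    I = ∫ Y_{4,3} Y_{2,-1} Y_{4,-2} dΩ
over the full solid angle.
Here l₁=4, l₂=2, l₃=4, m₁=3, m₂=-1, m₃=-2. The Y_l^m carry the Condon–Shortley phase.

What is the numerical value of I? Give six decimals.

m-sum 0 ✓  L=10 even ✓  2≤4≤6 ✓
Π(2lᵢ+1) = 9×5×9 = 405
triangle coeff Δ(4,2,4) = 1/13860
Σ_t [0,2]: t=0:+1/192 t=1:−1/36 t=2:+1/192 = -5/288
(3j)²=20/693 [(4 2 4; 0 0 0)], sign=-1
Σ_t [0,1]: t=0:+1/240 t=1:−1/1440 = 1/288
(3j)²=5/132 [(4 2 4; 3 -1 -2)], sign=+1
⇒ 4πI² = 375/847
I = (-1)√(375/847/(4π)) = -0.18770204

-0.187702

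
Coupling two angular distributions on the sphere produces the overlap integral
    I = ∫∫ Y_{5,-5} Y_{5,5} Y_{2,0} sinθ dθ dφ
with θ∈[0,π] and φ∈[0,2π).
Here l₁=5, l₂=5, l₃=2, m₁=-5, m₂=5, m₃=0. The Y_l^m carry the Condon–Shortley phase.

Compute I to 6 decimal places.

Rules hold: Σm=0, L=12 even, 0≤2≤10.
N = 11·11·5 = 605
Δ = 8!·2!·2!/13! = 1/38610
Racah Σ t=3..5: t=3:−1/2880 t=4:+1/576 t=5:−1/2880 = 1/960
⇒ 3j(5 5 2; 0 0 0)² = 10/429, sgn +1
Racah Σ t=8..8: t=8:+1/161280 = 1/161280
⇒ 3j(5 5 2; -5 5 0)² = 15/286, sgn +1
4πI² = N·(3j₀)²·(3jₘ)² = 125/169
I = +1·√(0.739645/4π) = 0.24260890

0.242609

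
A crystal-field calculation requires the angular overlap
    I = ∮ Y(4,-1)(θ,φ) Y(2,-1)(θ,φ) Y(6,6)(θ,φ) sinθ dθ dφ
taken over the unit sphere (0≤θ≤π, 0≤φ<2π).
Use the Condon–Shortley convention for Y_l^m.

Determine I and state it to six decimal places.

0.000000

m-sum = -1 − 1 + 6 = 4 ≠ 0 ⇒ I = 0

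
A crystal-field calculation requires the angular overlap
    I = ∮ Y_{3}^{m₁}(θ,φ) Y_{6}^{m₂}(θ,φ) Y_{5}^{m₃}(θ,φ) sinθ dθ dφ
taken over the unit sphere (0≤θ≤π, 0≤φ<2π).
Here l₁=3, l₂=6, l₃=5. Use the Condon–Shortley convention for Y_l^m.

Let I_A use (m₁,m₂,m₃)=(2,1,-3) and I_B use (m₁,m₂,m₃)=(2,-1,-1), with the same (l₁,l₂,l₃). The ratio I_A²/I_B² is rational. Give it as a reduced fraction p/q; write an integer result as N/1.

Same 3,6,5: normalisation and zero-m 3j drop out of the ratio.
A: Δ: 4! 2! 8! / 15! → 1/675675; sum: t=0:+1/120960 t=1:−1/17280 = -1/20160; 3j²(3 6 5; 2 1 -3) = Δ·Π!·Σ² = 64/3003  (sign -1)
B: Δ: 4! 2! 8! / 15! → 1/675675; sum: t=0:+1/17280 t=1:−1/6912 = -1/11520; 3j²(3 6 5; 2 -1 -1) = Δ·Π!·Σ² = 2/143  (sign -1)
I_A²/I_B² = (64/3003)/(2/143) = 32/21

32/21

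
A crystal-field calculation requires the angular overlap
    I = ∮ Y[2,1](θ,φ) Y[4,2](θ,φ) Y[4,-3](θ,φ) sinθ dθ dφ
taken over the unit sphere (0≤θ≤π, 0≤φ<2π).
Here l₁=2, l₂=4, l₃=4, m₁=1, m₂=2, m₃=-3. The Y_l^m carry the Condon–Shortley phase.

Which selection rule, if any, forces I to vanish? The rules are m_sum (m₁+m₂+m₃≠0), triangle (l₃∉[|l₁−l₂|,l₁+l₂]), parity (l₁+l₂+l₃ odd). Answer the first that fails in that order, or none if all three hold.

none

m₁+m₂+m₃ = 1 + 2 − 3 = 0  ✓
triangle: |2−4|=2 ≤ l₃=4 ≤ 2+4=6  ✓
parity: l₁+l₂+l₃ = 10 is even  ✓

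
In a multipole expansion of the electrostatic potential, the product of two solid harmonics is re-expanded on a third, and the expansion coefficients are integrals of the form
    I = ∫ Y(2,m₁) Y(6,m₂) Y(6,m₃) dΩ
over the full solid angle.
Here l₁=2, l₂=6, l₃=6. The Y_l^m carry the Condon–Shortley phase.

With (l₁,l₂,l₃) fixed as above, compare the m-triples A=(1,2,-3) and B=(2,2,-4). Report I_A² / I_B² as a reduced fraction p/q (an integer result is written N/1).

5/6

Same 2,6,6: normalisation and zero-m 3j drop out of the ratio.
A: Δ: 2! 2! 10! / 15! → 1/90090; sum: t=0:+1/161280 t=1:−1/60480 = -1/96768; 3j²(2 6 6; 1 2 -3) = Δ·Π!·Σ² = 15/1001  (sign +1)
B: Δ: 2! 2! 10! / 15! → 1/90090; sum: t=0:+1/322560 = 1/322560; 3j²(2 6 6; 2 2 -4) = Δ·Π!·Σ² = 18/1001  (sign +1)
I_A²/I_B² = (15/1001)/(18/1001) = 5/6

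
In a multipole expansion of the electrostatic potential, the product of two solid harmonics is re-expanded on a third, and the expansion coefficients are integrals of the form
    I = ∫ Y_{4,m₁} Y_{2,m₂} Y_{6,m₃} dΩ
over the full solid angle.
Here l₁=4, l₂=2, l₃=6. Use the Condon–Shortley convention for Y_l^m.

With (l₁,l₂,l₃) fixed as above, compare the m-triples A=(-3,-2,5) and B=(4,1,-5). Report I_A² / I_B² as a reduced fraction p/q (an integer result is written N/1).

Shared (l₁,l₂,l₃)=(4,2,6): N and (l;000)² cancel in I_A²/I_B².
A: Δ = 0!·8!·4!/13! = 1/6435; Racah Σ t=0..0: t=0:+1/120960 = 1/120960; ⇒ 3j(4 2 6; -3 -2 5)² = 2/39, sgn -1
B: Δ = 0!·8!·4!/13! = 1/6435; Racah Σ t=0..0: t=0:+1/241920 = 1/241920; ⇒ 3j(4 2 6; 4 1 -5)² = 1/39, sgn -1
I_A²/I_B² = (2/39)/(1/39) = 2/1

2/1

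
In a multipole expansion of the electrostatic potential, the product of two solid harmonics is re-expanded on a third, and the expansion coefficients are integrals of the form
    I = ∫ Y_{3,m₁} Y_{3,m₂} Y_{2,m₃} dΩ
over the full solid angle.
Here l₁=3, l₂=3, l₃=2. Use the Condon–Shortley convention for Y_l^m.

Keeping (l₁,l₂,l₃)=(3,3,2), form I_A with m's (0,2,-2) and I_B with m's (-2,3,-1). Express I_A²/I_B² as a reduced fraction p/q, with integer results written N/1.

l's match ⇒ only the (l;m) 3-j factors differ between A and B.
A: triangle coeff Δ(3,3,2) = 1/3780; Σ_t [3,3]: t=3:−1/24 = -1/24; (3j)²=1/21 [(3 3 2; 0 2 -2)], sign=-1
B: triangle coeff Δ(3,3,2) = 1/3780; Σ_t [4,4]: t=4:+1/48 = 1/48; (3j)²=5/84 [(3 3 2; -2 3 -1)], sign=-1
I_A²/I_B² = (1/21)/(5/84) = 4/5

4/5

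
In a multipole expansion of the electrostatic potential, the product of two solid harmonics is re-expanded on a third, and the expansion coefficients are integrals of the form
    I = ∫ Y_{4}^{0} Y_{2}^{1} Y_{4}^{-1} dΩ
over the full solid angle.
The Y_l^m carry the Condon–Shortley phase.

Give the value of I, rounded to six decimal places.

-0.044869

m-sum 0 ✓  L=10 even ✓  2≤4≤6 ✓
Π(2lᵢ+1) = 9×5×9 = 405
triangle coeff Δ(4,2,4) = 1/13860
Σ_t [0,2]: t=0:+1/192 t=1:−1/36 t=2:+1/192 = -5/288
(3j)²=20/693 [(4 2 4; 0 0 0)], sign=-1
Σ_t [1,2]: t=1:−1/72 t=2:+1/96 = -1/288
(3j)²=1/462 [(4 2 4; 0 1 -1)], sign=+1
⇒ 4πI² = 150/5929
I = (-1)√(150/5929/(4π)) = -0.04486937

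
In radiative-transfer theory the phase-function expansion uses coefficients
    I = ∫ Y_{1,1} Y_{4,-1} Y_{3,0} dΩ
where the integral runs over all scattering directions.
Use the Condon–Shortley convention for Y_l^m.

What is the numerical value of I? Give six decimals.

-0.194664

Checks pass: Σm=0; 8 even; l₃=3∈[3,5].
(2·1+1)(2·4+1)(2·3+1) = 189
Δ: 2! 0! 6! / 9! → 1/252
sum: t=1:−1/36 = -1/36
3j²(1 4 3; 0 0 0) = Δ·Π!·Σ² = 4/63  (sign +1)
sum: t=0:+1/72 = 1/72
3j²(1 4 3; 1 -1 0) = Δ·Π!·Σ² = 5/126  (sign -1)
combine: 4πI² = 189·4/63·5/126 = 10/21
take √, sign -1: I = -0.19466390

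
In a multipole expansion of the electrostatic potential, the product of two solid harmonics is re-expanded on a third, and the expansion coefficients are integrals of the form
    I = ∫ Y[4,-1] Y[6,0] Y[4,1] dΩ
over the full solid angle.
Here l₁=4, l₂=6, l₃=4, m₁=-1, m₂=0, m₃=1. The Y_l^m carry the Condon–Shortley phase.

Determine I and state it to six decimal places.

m-sum 0 ✓  L=14 even ✓  2≤4≤10 ✓
Π(2lᵢ+1) = 9×13×9 = 1053
triangle coeff Δ(4,6,4) = 1/1261260
Σ_t [2,4]: t=2:+1/4608 t=3:−1/1296 t=4:+1/4608 = -7/20736
(3j)²=20/1287 [(4 6 4; 0 0 0)], sign=-1
Σ_t [3,5]: t=3:−1/2592 t=4:+1/2304 t=5:−1/28800 = 7/518400
(3j)²=1/25740 [(4 6 4; -1 0 1)], sign=-1
⇒ 4πI² = 1/1573
I = (+1)√(1/1573/(4π)) = 0.00711264

0.007113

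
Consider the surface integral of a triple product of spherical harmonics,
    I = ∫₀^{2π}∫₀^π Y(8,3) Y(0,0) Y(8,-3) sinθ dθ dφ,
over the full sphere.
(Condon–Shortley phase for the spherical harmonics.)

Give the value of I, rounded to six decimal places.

Rules hold: Σm=0, L=16 even, 8≤8≤8.
N = 17·1·17 = 289
Δ = 0!·16!·0!/17! = 1/17
Racah Σ t=0..0: t=0:+1/1625702400 = 1/1625702400
⇒ 3j(8 0 8; 0 0 0)² = 1/17, sgn +1
Racah Σ t=0..0: t=0:+1/4790016000 = 1/4790016000
⇒ 3j(8 0 8; 3 0 -3)² = 1/17, sgn -1
4πI² = N·(3j₀)²·(3jₘ)² = 1/1
I = -1·√(1/4π) = -0.28209479

-0.282095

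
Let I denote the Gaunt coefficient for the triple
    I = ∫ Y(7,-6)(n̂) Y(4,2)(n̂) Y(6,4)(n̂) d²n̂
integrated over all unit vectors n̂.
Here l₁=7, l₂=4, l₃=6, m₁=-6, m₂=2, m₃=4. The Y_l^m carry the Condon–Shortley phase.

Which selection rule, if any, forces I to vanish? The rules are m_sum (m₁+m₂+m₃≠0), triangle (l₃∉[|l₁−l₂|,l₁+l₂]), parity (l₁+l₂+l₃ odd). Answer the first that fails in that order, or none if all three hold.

parity

Σmᵢ = 0  ✓
l₃∈[|l₁−l₂|,l₁+l₂]=[3,11], have l₃=6  ✓
Σlᵢ = 17 ⇒ odd  ✗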